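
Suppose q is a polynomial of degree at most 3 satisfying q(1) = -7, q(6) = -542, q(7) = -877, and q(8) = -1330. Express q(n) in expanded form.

q(n) = -3n^3 + 4n^2 - 6n - 2

Write q(n) = an^3 + bn^2 + cn + d. Substituting each data point gives a linear system:
  a + b + c + d = -7
  216a + 36b + 6c + d = -542
  343a + 49b + 7c + d = -877
  512a + 64b + 8c + d = -1330
Solving the system yields a = -3, b = 4, c = -6, d = -2.
So q(n) = -3n³ + 4n² - 6n - 2.
Check: q(1) = -7. ✓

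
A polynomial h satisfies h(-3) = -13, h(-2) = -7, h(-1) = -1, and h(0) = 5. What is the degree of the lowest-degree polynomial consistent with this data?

1

Forward differences of the values at n = -3, -2, -1, 0:
  h  : -13  -7  -1  5
  Δ  : 6  6  6
  Δ^2: 0  0
  Δ^3: 0
The first differences are constant (6) and nonzero, while all higher differences vanish, so the minimal degree is 1.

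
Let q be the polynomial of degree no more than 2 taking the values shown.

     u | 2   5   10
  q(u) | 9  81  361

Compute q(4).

Write q(u) = au^2 + bu + c. Substituting each data point gives a linear system:
  4a + 2b + c = 9
  25a + 5b + c = 81
  100a + 10b + c = 361
Solving the system yields a = 4, b = -4, c = 1.
So q(u) = 4u^2 - 4u + 1.
Then q(4) = 49.

49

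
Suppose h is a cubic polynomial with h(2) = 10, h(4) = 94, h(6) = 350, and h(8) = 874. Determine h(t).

Write h(t) = at^3 + bt^2 + ct + d. Substituting each data point gives a linear system:
  8a + 4b + 2c + d = 10
  64a + 16b + 4c + d = 94
  216a + 36b + 6c + d = 350
  512a + 64b + 8c + d = 874
Solving the system yields a = 2, b = -5/2, c = 1, d = 2.
So h(t) = 2t³ - (5/2)t² + t + 2.
Check: h(4) = 94. ✓

h(t) = 2t^3 - (5/2)t^2 + t + 2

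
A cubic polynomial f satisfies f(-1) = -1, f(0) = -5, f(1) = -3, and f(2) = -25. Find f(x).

Write f(x) = ax^3 + bx^2 + cx + d. Substituting each data point gives a linear system:
  -a + b - c + d = -1
  d = -5
  a + b + c + d = -3
  8a + 4b + 2c + d = -25
Solving the system yields a = -5, b = 3, c = 4, d = -5.
So f(x) = -5x³ + 3x² + 4x - 5.
Check: f(0) = -5. ✓

f(x) = -5x^3 + 3x^2 + 4x - 5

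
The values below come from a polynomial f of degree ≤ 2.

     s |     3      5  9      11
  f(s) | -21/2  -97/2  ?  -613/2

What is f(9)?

-393/2

The 3 known points determine the degree-2 polynomial uniquely.
Write f(s) = as^2 + bs + c. Substituting each data point gives a linear system:
  9a + 3b + c = -21/2
  25a + 5b + c = -97/2
  121a + 11b + c = -613/2
Solving the system yields a = -3, b = 5, c = 3/2.
So f(s) = -3s^2 + 5s + 3/2.
Then f(9) = -393/2.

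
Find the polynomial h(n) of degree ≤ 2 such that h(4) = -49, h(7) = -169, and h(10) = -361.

h(n) = -4n^2 + 4n - 1

Using the Lagrange interpolation formula with nodes 4, 7, 10:
  L_0(n) = (n - 7)(n - 10) / 18
  L_1(n) = (n - 4)(n - 10) / -9
  L_2(n) = (n - 4)(n - 7) / 18
Then h(n) = -49·L_0(n) - 169·L_1(n) - 361·L_2(n).
Expanding and collecting terms gives h(n) = -4n^2 + 4n - 1.
Check: h(4) = -49. ✓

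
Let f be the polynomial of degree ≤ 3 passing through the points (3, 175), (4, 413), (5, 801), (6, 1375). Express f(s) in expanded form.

Using the Lagrange interpolation formula with nodes 3, 4, 5, 6:
  L_0(s) = (s - 4)(s - 5)(s - 6) / -6
  L_1(s) = (s - 3)(s - 5)(s - 6) / 2
  L_2(s) = (s - 3)(s - 4)(s - 6) / -2
  L_3(s) = (s - 3)(s - 4)(s - 5) / 6
Then f(s) = 175·L_0(s) + 413·L_1(s) + 801·L_2(s) + 1375·L_3(s).
Expanding and collecting terms gives f(s) = 6s³ + 3s² - 5s + 1.
Check: f(4) = 413. ✓

f(s) = 6s^3 + 3s^2 - 5s + 1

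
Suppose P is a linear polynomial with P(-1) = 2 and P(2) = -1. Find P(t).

P(t) = -t + 1

Write P(t) = at + b. Substituting each data point gives a linear system:
  -a + b = 2
  2a + b = -1
Solving the system yields a = -1, b = 1.
So P(t) = -t + 1.
Check: P(-1) = 2. ✓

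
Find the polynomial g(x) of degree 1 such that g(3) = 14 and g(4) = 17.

Write g(x) = ax + b. Substituting each data point gives a linear system:
  3a + b = 14
  4a + b = 17
Solving the system yields a = 3, b = 5.
So g(x) = 3x + 5.
Check: g(3) = 14. ✓

g(x) = 3x + 5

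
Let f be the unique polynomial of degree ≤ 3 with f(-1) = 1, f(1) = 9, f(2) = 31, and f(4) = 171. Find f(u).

Write f(u) = au^3 + bu^2 + cu + d. Substituting each data point gives a linear system:
  -a + b - c + d = 1
  a + b + c + d = 9
  8a + 4b + 2c + d = 31
  64a + 16b + 4c + d = 171
Solving the system yields a = 2, b = 2, c = 2, d = 3.
So f(u) = 2u³ + 2u² + 2u + 3.
Check: f(2) = 31. ✓

f(u) = 2u^3 + 2u^2 + 2u + 3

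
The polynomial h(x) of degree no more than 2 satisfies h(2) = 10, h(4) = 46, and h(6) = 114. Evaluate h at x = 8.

214

Forward differences of the values at x = 2, 4, 6:
  h  : 10  46  114
  Δ  : 36  68
  Δ^2: 32
The second differences are constant, confirming degree 2.
Interpolating (Newton forward form) and evaluating at x = 8 gives h(8) = 214.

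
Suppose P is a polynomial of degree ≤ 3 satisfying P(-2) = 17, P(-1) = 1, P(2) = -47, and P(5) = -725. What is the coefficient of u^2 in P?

-5

Write P(u) = au^3 + bu^2 + cu + d. Substituting each data point gives a linear system:
  -8a + 4b - 2c + d = 17
  -a + b - c + d = 1
  8a + 4b + 2c + d = -47
  125a + 25b + 5c + d = -725
Solving the system yields a = -5, b = -5, c = 4, d = 5.
So P(u) = -5u³ - 5u² + 4u + 5.
The coefficient of u^2 is -5.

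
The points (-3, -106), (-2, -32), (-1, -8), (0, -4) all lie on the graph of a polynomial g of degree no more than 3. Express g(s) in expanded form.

g(s) = 5s^3 + 5s^2 + 4s - 4

Using the Lagrange interpolation formula with nodes -3, -2, -1, 0:
  L_0(s) = (s + 2)(s + 1)s / -6
  L_1(s) = (s + 3)(s + 1)s / 2
  L_2(s) = (s + 3)(s + 2)s / -2
  L_3(s) = (s + 3)(s + 2)(s + 1) / 6
Then g(s) = -106·L_0(s) - 32·L_1(s) - 8·L_2(s) - 4·L_3(s).
Expanding and collecting terms gives g(s) = 5s³ + 5s² + 4s - 4.
Check: g(-3) = -106. ✓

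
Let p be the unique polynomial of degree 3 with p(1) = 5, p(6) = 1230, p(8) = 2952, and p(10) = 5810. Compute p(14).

Write p(t) = at^3 + bt^2 + ct + d. Substituting each data point gives a linear system:
  a + b + c + d = 5
  216a + 36b + 6c + d = 1230
  512a + 64b + 8c + d = 2952
  1000a + 100b + 10c + d = 5810
Solving the system yields a = 6, b = -2, c = 1, d = 0.
So p(t) = 6t^3 - 2t^2 + t.
Then p(14) = 16086.

16086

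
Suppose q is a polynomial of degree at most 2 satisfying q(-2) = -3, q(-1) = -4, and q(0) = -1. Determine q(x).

q(x) = 2x^2 + 5x - 1

Write q(x) = ax^2 + bx + c. Substituting each data point gives a linear system:
  4a - 2b + c = -3
  a - b + c = -4
  c = -1
Solving the system yields a = 2, b = 5, c = -1.
So q(x) = 2x² + 5x - 1.
Check: q(0) = -1. ✓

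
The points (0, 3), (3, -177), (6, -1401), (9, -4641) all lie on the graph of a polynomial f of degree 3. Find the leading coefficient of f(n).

-6

Write f(n) = an^3 + bn^2 + cn + d. Substituting each data point gives a linear system:
  d = 3
  27a + 9b + 3c + d = -177
  216a + 36b + 6c + d = -1401
  729a + 81b + 9c + d = -4641
Solving the system yields a = -6, b = -4, c = 6, d = 3.
So f(n) = -6n³ - 4n² + 6n + 3.
The leading coefficient is -6.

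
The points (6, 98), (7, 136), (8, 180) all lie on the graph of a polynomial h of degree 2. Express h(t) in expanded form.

h(t) = 3t^2 - t - 4

Using the Lagrange interpolation formula with nodes 6, 7, 8:
  L_0(t) = (t - 7)(t - 8) / 2
  L_1(t) = (t - 6)(t - 8) / -1
  L_2(t) = (t - 6)(t - 7) / 2
Then h(t) = 98·L_0(t) + 136·L_1(t) + 180·L_2(t).
Expanding and collecting terms gives h(t) = 3t^2 - t - 4.
Check: h(6) = 98. ✓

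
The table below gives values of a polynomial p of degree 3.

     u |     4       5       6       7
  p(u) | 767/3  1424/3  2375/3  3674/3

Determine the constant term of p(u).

Write p(u) = au^3 + bu^2 + cu + d. Substituting each data point gives a linear system:
  64a + 16b + 4c + d = 767/3
  125a + 25b + 5c + d = 1424/3
  216a + 36b + 6c + d = 2375/3
  343a + 49b + 7c + d = 3674/3
Solving the system yields a = 3, b = 4, c = 0, d = -1/3.
So p(u) = 3u^3 + 4u^2 - 1/3.
The constant term is -1/3.

-1/3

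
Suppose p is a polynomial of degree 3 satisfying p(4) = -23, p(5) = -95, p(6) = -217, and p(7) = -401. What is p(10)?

Using the Lagrange interpolation formula with nodes 4, 5, 6, 7:
  L_0(n) = (n - 5)(n - 6)(n - 7) / -6
  L_1(n) = (n - 4)(n - 6)(n - 7) / 2
  L_2(n) = (n - 4)(n - 5)(n - 7) / -2
  L_3(n) = (n - 4)(n - 5)(n - 6) / 6
Then p(n) = -23·L_0(n) - 95·L_1(n) - 217·L_2(n) - 401·L_3(n).
Expanding and collecting terms gives p(n) = -2n^3 + 5n^2 + 5n + 5.
Evaluating at n = 10: p(10) = -1445.

-1445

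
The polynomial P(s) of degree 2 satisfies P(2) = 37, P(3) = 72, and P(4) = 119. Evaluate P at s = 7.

332

Forward differences of the values at s = 2, 3, 4:
  P  : 37  72  119
  Δ  : 35  47
  Δ^2: 12
The second differences are constant, confirming degree 2.
Interpolating (Newton forward form) and evaluating at s = 7 gives P(7) = 332.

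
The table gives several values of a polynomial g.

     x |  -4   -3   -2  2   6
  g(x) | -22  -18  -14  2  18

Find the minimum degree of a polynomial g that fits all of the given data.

1

Divided differences on the nodes -4, -3, -2, 2, 6:
  order 0: -22  -18  -14  2  18
  order 1: 4  4  4  4
  order 2: 0  0  0
  order 3: 0  0
  order 4: 0
The order-1 divided differences are all 4 (nonzero) and every higher order vanishes, so the data lies on a polynomial of degree exactly 1.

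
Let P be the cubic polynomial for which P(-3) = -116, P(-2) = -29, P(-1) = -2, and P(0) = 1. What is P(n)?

P(n) = 6n^3 + 6n^2 + 3n + 1

Using the Lagrange interpolation formula with nodes -3, -2, -1, 0:
  L_0(n) = (n + 2)(n + 1)n / -6
  L_1(n) = (n + 3)(n + 1)n / 2
  L_2(n) = (n + 3)(n + 2)n / -2
  L_3(n) = (n + 3)(n + 2)(n + 1) / 6
Then P(n) = -116·L_0(n) - 29·L_1(n) - 2·L_2(n) + 1·L_3(n).
Expanding and collecting terms gives P(n) = 6n^3 + 6n^2 + 3n + 1.
Check: P(-1) = -2. ✓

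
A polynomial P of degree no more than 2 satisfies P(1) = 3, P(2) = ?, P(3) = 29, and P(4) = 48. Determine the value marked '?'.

The 3 known points determine the degree-2 polynomial uniquely.
Write P(t) = at^2 + bt + c. Substituting each data point gives a linear system:
  a + b + c = 3
  9a + 3b + c = 29
  16a + 4b + c = 48
Solving the system yields a = 2, b = 5, c = -4.
So P(t) = 2t^2 + 5t - 4.
Then P(2) = 14.

14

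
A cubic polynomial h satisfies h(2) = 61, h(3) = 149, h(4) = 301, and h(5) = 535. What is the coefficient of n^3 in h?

Write h(n) = an^3 + bn^2 + cn + d. Substituting each data point gives a linear system:
  8a + 4b + 2c + d = 61
  27a + 9b + 3c + d = 149
  64a + 16b + 4c + d = 301
  125a + 25b + 5c + d = 535
Solving the system yields a = 3, b = 5, c = 6, d = 5.
So h(n) = 3n^3 + 5n^2 + 6n + 5.
The leading coefficient is 3.

3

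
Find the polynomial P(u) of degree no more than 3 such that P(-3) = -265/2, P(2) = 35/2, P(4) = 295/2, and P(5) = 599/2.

Write P(u) = au^3 + bu^2 + cu + d. Substituting each data point gives a linear system:
  -27a + 9b - 3c + d = -265/2
  8a + 4b + 2c + d = 35/2
  64a + 16b + 4c + d = 295/2
  125a + 25b + 5c + d = 599/2
Solving the system yields a = 3, b = -4, c = 5, d = -1/2.
So P(u) = 3u³ - 4u² + 5u - 1/2.
Check: P(2) = 35/2. ✓

P(u) = 3u^3 - 4u^2 + 5u - 1/2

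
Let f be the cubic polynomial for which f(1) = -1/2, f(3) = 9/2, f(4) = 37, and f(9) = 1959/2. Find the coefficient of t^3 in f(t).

2

Write f(t) = at^3 + bt^2 + ct + d. Substituting each data point gives a linear system:
  a + b + c + d = -1/2
  27a + 9b + 3c + d = 9/2
  64a + 16b + 4c + d = 37
  729a + 81b + 9c + d = 1959/2
Solving the system yields a = 2, b = -6, c = 1/2, d = 3.
So f(t) = 2t³ - 6t² + (1/2)t + 3.
The leading coefficient is 2.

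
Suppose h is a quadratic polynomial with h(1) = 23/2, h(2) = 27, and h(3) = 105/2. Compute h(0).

6

Using the Lagrange interpolation formula with nodes 1, 2, 3:
  L_0(u) = (u - 2)(u - 3) / 2
  L_1(u) = (u - 1)(u - 3) / -1
  L_2(u) = (u - 1)(u - 2) / 2
Then h(u) = 23/2·L_0(u) + 27·L_1(u) + 105/2·L_2(u).
Expanding and collecting terms gives h(u) = 5u² + (1/2)u + 6.
Evaluating at u = 0: h(0) = 6.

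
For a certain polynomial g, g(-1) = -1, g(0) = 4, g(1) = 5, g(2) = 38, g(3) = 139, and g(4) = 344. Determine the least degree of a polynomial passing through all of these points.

Forward differences of the values at n = -1, 0, 1, 2, 3, 4:
  g  : -1  4  5  38  139  344
  Δ  : 5  1  33  101  205
  Δ^2: -4  32  68  104
  Δ^3: 36  36  36
  Δ^4: 0  0
  Δ^5: 0
The third differences are constant (36) and nonzero, while all higher differences vanish, so the minimal degree is 3.

3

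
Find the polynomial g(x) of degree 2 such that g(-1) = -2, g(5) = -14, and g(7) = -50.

g(x) = -2x^2 + 6x + 6

Using the Lagrange interpolation formula with nodes -1, 5, 7:
  L_0(x) = (x - 5)(x - 7) / 48
  L_1(x) = (x + 1)(x - 7) / -12
  L_2(x) = (x + 1)(x - 5) / 16
Then g(x) = -2·L_0(x) - 14·L_1(x) - 50·L_2(x).
Expanding and collecting terms gives g(x) = -2x^2 + 6x + 6.
Check: g(7) = -50. ✓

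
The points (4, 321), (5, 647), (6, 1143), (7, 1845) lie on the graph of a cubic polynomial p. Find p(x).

p(x) = 6x^3 - 5x^2 + 5x - 3

Using the Lagrange interpolation formula with nodes 4, 5, 6, 7:
  L_0(x) = (x - 5)(x - 6)(x - 7) / -6
  L_1(x) = (x - 4)(x - 6)(x - 7) / 2
  L_2(x) = (x - 4)(x - 5)(x - 7) / -2
  L_3(x) = (x - 4)(x - 5)(x - 6) / 6
Then p(x) = 321·L_0(x) + 647·L_1(x) + 1143·L_2(x) + 1845·L_3(x).
Expanding and collecting terms gives p(x) = 6x^3 - 5x^2 + 5x - 3.
Check: p(5) = 647. ✓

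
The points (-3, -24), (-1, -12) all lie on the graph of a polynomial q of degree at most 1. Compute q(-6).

-42

Write q(x) = ax + b. Substituting each data point gives a linear system:
  -3a + b = -24
  -a + b = -12
Solving the system yields a = 6, b = -6.
So q(x) = 6x - 6.
Then q(-6) = -42.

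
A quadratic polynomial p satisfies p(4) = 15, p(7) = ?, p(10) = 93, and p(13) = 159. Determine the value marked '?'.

The 3 known points determine the degree-2 polynomial uniquely.
Write p(n) = an^2 + bn + c. Substituting each data point gives a linear system:
  16a + 4b + c = 15
  100a + 10b + c = 93
  169a + 13b + c = 159
Solving the system yields a = 1, b = -1, c = 3.
So p(n) = n² - n + 3.
Then p(7) = 45.

45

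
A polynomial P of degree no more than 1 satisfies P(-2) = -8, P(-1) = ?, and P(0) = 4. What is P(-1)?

The 2 known points determine the degree-1 polynomial uniquely.
Write P(s) = as + b. Substituting each data point gives a linear system:
  -2a + b = -8
  b = 4
Solving the system yields a = 6, b = 4.
So P(s) = 6s + 4.
Then P(-1) = -2.

-2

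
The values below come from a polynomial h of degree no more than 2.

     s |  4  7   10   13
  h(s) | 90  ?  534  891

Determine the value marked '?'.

The 3 known points determine the degree-2 polynomial uniquely.
Write h(s) = as^2 + bs + c. Substituting each data point gives a linear system:
  16a + 4b + c = 90
  100a + 10b + c = 534
  169a + 13b + c = 891
Solving the system yields a = 5, b = 4, c = -6.
So h(s) = 5s² + 4s - 6.
Then h(7) = 267.

267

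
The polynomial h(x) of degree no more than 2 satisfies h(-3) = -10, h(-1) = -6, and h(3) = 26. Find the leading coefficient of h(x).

1

Write h(x) = ax^2 + bx + c. Substituting each data point gives a linear system:
  9a - 3b + c = -10
  a - b + c = -6
  9a + 3b + c = 26
Solving the system yields a = 1, b = 6, c = -1.
So h(x) = x^2 + 6x - 1.
The leading coefficient is 1.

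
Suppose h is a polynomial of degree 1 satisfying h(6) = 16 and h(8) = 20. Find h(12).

Write h(t) = at + b. Substituting each data point gives a linear system:
  6a + b = 16
  8a + b = 20
Solving the system yields a = 2, b = 4.
So h(t) = 2t + 4.
Then h(12) = 28.

28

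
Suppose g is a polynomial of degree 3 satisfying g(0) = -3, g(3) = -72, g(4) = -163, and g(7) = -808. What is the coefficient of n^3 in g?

-2

Write g(n) = an^3 + bn^2 + cn + d. Substituting each data point gives a linear system:
  d = -3
  27a + 9b + 3c + d = -72
  64a + 16b + 4c + d = -163
  343a + 49b + 7c + d = -808
Solving the system yields a = -2, b = -3, c = 4, d = -3.
So g(n) = -2n^3 - 3n^2 + 4n - 3.
The leading coefficient is -2.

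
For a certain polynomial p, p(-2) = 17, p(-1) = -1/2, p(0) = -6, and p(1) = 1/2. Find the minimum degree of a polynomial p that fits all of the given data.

Forward differences of the values at t = -2, -1, 0, 1:
  p  : 17  -1/2  -6  1/2
  Δ  : -35/2  -11/2  13/2
  Δ^2: 12  12
  Δ^3: 0
The second differences are constant (12) and nonzero, while all higher differences vanish, so the minimal degree is 2.

2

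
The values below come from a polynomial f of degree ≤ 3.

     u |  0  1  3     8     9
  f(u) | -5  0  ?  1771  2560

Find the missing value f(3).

76

The 4 known points determine the degree-3 polynomial uniquely.
Write f(u) = au^3 + bu^2 + cu + d. Substituting each data point gives a linear system:
  d = -5
  a + b + c + d = 0
  512a + 64b + 8c + d = 1771
  729a + 81b + 9c + d = 2560
Solving the system yields a = 4, b = -5, c = 6, d = -5.
So f(u) = 4u^3 - 5u^2 + 6u - 5.
Then f(3) = 76.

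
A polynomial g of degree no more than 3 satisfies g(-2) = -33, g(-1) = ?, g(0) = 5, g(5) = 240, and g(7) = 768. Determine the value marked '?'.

0

The 4 known points determine the degree-3 polynomial uniquely.
Write g(x) = ax^3 + bx^2 + cx + d. Substituting each data point gives a linear system:
  -8a + 4b - 2c + d = -33
  d = 5
  125a + 25b + 5c + d = 240
  343a + 49b + 7c + d = 768
Solving the system yields a = 3, b = -5, c = -3, d = 5.
So g(x) = 3x^3 - 5x^2 - 3x + 5.
Then g(-1) = 0.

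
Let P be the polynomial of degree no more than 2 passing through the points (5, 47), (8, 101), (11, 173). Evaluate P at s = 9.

123

Write P(s) = as^2 + bs + c. Substituting each data point gives a linear system:
  25a + 5b + c = 47
  64a + 8b + c = 101
  121a + 11b + c = 173
Solving the system yields a = 1, b = 5, c = -3.
So P(s) = s^2 + 5s - 3.
Then P(9) = 123.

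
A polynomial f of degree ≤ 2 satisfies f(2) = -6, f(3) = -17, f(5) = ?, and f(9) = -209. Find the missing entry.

-57

The 3 known points determine the degree-2 polynomial uniquely.
Write f(u) = au^2 + bu + c. Substituting each data point gives a linear system:
  4a + 2b + c = -6
  9a + 3b + c = -17
  81a + 9b + c = -209
Solving the system yields a = -3, b = 4, c = -2.
So f(u) = -3u² + 4u - 2.
Then f(5) = -57.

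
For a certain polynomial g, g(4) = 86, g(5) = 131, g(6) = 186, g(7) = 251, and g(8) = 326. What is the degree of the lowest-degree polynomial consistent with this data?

Forward differences of the values at s = 4, 5, 6, 7, 8:
  g  : 86  131  186  251  326
  Δ  : 45  55  65  75
  Δ^2: 10  10  10
  Δ^3: 0  0
  Δ^4: 0
The second differences are constant (10) and nonzero, while all higher differences vanish, so the minimal degree is 2.

2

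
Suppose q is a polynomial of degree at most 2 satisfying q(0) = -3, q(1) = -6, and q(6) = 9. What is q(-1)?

2

Write q(t) = at^2 + bt + c. Substituting each data point gives a linear system:
  c = -3
  a + b + c = -6
  36a + 6b + c = 9
Solving the system yields a = 1, b = -4, c = -3.
So q(t) = t^2 - 4t - 3.
Then q(-1) = 2.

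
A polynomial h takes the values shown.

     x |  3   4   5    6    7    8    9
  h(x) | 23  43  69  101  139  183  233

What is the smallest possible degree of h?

2

Forward differences of the values at x = 3, 4, 5, 6, 7, 8, 9:
  h  : 23  43  69  101  139  183  233
  Δ  : 20  26  32  38  44  50
  Δ^2: 6  6  6  6  6
  Δ^3: 0  0  0  0
  Δ^4: 0  0  0
  Δ^5: 0  0
  Δ^6: 0
The second differences are constant (6) and nonzero, while all higher differences vanish, so the minimal degree is 2.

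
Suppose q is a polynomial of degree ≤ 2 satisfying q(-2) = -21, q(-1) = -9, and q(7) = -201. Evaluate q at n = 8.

-261

Using the Lagrange interpolation formula with nodes -2, -1, 7:
  L_0(n) = (n + 1)(n - 7) / 9
  L_1(n) = (n + 2)(n - 7) / -8
  L_2(n) = (n + 2)(n + 1) / 72
Then q(n) = -21·L_0(n) - 9·L_1(n) - 201·L_2(n).
Expanding and collecting terms gives q(n) = -4n^2 - 5.
Evaluating at n = 8: q(8) = -261.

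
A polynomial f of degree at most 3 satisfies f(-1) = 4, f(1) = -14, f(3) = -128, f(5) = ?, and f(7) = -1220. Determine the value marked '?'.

-482

On equispaced nodes a degree-3 polynomial has vanishing fourth forward difference, so
  f(-1) - 4·f(1) + 6·f(3) - 4·f(5) + f(7) = 0.
Substituting the known values and solving for f(5):
  -4·f(5) = 1928
  f(5) = -482.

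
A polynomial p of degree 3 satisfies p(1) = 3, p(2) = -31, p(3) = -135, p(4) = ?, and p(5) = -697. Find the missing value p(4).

-345

On equispaced nodes a degree-3 polynomial has vanishing fourth forward difference, so
  p(1) - 4·p(2) + 6·p(3) - 4·p(4) + p(5) = 0.
Substituting the known values and solving for p(4):
  -4·p(4) = 1380
  p(4) = -345.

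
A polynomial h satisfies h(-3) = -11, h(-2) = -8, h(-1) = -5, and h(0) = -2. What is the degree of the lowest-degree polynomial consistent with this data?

1

Forward differences of the values at n = -3, -2, -1, 0:
  h  : -11  -8  -5  -2
  Δ  : 3  3  3
  Δ^2: 0  0
  Δ^3: 0
The first differences are constant (3) and nonzero, while all higher differences vanish, so the minimal degree is 1.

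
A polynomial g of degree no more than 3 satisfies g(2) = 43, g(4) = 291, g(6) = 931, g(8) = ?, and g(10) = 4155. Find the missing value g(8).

2155

The 4 known points determine the degree-3 polynomial uniquely.
Write g(u) = au^3 + bu^2 + cu + d. Substituting each data point gives a linear system:
  8a + 4b + 2c + d = 43
  64a + 16b + 4c + d = 291
  216a + 36b + 6c + d = 931
  1000a + 100b + 10c + d = 4155
Solving the system yields a = 4, b = 1, c = 6, d = -5.
So g(u) = 4u^3 + u^2 + 6u - 5.
Then g(8) = 2155.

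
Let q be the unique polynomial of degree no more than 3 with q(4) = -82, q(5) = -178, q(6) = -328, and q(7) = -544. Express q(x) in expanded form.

q(x) = -2x^3 + 3x^2 - x + 2

Using the Lagrange interpolation formula with nodes 4, 5, 6, 7:
  L_0(x) = (x - 5)(x - 6)(x - 7) / -6
  L_1(x) = (x - 4)(x - 6)(x - 7) / 2
  L_2(x) = (x - 4)(x - 5)(x - 7) / -2
  L_3(x) = (x - 4)(x - 5)(x - 6) / 6
Then q(x) = -82·L_0(x) - 178·L_1(x) - 328·L_2(x) - 544·L_3(x).
Expanding and collecting terms gives q(x) = -2x^3 + 3x^2 - x + 2.
Check: q(4) = -82. ✓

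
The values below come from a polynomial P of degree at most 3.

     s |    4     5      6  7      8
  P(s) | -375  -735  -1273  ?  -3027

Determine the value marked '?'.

On equispaced nodes a degree-3 polynomial has vanishing fourth forward difference, so
  P(4) - 4·P(5) + 6·P(6) - 4·P(7) + P(8) = 0.
Substituting the known values and solving for P(7):
  -4·P(7) = 8100
  P(7) = -2025.

-2025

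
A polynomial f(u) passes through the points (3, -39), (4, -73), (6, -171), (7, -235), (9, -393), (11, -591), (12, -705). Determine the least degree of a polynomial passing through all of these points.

Divided differences on the nodes 3, 4, 6, 7, 9, 11, 12:
  order 0: -39  -73  -171  -235  -393  -591  -705
  order 1: -34  -49  -64  -79  -99  -114
  order 2: -5  -5  -5  -5  -5
  order 3: 0  0  0  0
  order 4: 0  0  0
  order 5: 0  0
  order 6: 0
The order-2 divided differences are all -5 (nonzero) and every higher order vanishes, so the data lies on a polynomial of degree exactly 2.

2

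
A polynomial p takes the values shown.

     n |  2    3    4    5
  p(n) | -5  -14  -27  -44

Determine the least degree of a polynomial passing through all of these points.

2

Forward differences of the values at n = 2, 3, 4, 5:
  p  : -5  -14  -27  -44
  Δ  : -9  -13  -17
  Δ^2: -4  -4
  Δ^3: 0
The second differences are constant (-4) and nonzero, while all higher differences vanish, so the minimal degree is 2.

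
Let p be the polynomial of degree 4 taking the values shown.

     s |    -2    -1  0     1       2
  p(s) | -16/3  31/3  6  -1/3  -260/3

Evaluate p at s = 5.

Forward differences of the values at s = -2, -1, 0, 1, 2:
  p  : -16/3  31/3  6  -1/3  -260/3
  Δ  : 47/3  -13/3  -19/3  -259/3
  Δ^2: -20  -2  -80
  Δ^3: 18  -78
  Δ^4: -96
The fourth differences are constant, confirming degree 4.
Interpolating (Newton forward form) and evaluating at s = 5 gives p(5) = -9137/3.

-9137/3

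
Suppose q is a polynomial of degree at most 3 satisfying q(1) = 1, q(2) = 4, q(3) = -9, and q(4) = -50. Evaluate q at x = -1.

-5

Write q(x) = ax^3 + bx^2 + cx + d. Substituting each data point gives a linear system:
  a + b + c + d = 1
  8a + 4b + 2c + d = 4
  27a + 9b + 3c + d = -9
  64a + 16b + 4c + d = -50
Solving the system yields a = -2, b = 4, c = 5, d = -6.
So q(x) = -2x³ + 4x² + 5x - 6.
Then q(-1) = -5.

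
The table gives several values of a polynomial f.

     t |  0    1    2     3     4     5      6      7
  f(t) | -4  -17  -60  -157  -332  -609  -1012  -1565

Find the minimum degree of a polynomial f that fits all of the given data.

3

Forward differences of the values at t = 0, 1, 2, 3, 4, 5, 6, 7:
  f  : -4  -17  -60  -157  -332  -609  -1012  -1565
  Δ  : -13  -43  -97  -175  -277  -403  -553
  Δ^2: -30  -54  -78  -102  -126  -150
  Δ^3: -24  -24  -24  -24  -24
  Δ^4: 0  0  0  0
  Δ^5: 0  0  0
  Δ^6: 0  0
  Δ^7: 0
The third differences are constant (-24) and nonzero, while all higher differences vanish, so the minimal degree is 3.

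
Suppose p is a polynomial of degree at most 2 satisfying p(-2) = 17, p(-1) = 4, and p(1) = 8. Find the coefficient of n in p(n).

Write p(n) = an^2 + bn + c. Substituting each data point gives a linear system:
  4a - 2b + c = 17
  a - b + c = 4
  a + b + c = 8
Solving the system yields a = 5, b = 2, c = 1.
So p(n) = 5n^2 + 2n + 1.
The coefficient of n is 2.

2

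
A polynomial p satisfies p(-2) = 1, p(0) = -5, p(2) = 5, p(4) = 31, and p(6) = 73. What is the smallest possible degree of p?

2

Forward differences of the values at x = -2, 0, 2, 4, 6:
  p  : 1  -5  5  31  73
  Δ  : -6  10  26  42
  Δ^2: 16  16  16
  Δ^3: 0  0
  Δ^4: 0
The second differences are constant (16) and nonzero, while all higher differences vanish, so the minimal degree is 2.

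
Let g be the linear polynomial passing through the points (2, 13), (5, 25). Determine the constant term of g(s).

Write g(s) = as + b. Substituting each data point gives a linear system:
  2a + b = 13
  5a + b = 25
Solving the system yields a = 4, b = 5.
So g(s) = 4s + 5.
The constant term is 5.

5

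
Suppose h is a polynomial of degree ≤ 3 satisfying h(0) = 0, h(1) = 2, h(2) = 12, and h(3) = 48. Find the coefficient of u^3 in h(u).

Write h(u) = au^3 + bu^2 + cu + d. Substituting each data point gives a linear system:
  d = 0
  a + b + c + d = 2
  8a + 4b + 2c + d = 12
  27a + 9b + 3c + d = 48
Solving the system yields a = 3, b = -5, c = 4, d = 0.
So h(u) = 3u³ - 5u² + 4u.
The leading coefficient is 3.

3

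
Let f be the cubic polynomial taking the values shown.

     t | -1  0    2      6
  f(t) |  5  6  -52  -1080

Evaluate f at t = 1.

-5

Write f(t) = at^3 + bt^2 + ct + d. Substituting each data point gives a linear system:
  -a + b - c + d = 5
  d = 6
  8a + 4b + 2c + d = -52
  216a + 36b + 6c + d = -1080
Solving the system yields a = -4, b = -6, c = -1, d = 6.
So f(t) = -4t^3 - 6t^2 - t + 6.
Then f(1) = -5.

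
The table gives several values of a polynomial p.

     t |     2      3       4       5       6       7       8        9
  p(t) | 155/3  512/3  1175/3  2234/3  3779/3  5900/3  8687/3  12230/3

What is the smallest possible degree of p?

Forward differences of the values at t = 2, 3, 4, 5, 6, 7, 8, 9:
  p  : 155/3  512/3  1175/3  2234/3  3779/3  5900/3  8687/3  12230/3
  Δ  : 119  221  353  515  707  929  1181
  Δ^2: 102  132  162  192  222  252
  Δ^3: 30  30  30  30  30
  Δ^4: 0  0  0  0
  Δ^5: 0  0  0
  Δ^6: 0  0
  Δ^7: 0
The third differences are constant (30) and nonzero, while all higher differences vanish, so the minimal degree is 3.

3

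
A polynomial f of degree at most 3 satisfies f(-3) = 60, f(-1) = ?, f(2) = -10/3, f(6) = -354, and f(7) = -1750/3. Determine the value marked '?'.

2/3

The 4 known points determine the degree-3 polynomial uniquely.
Write f(s) = as^3 + bs^2 + cs + d. Substituting each data point gives a linear system:
  -27a + 9b - 3c + d = 60
  8a + 4b + 2c + d = -10/3
  216a + 36b + 6c + d = -354
  343a + 49b + 7c + d = -1750/3
Solving the system yields a = -2, b = 5/3, c = 3, d = 0.
So f(s) = -2s^3 + (5/3)s^2 + 3s.
Then f(-1) = 2/3.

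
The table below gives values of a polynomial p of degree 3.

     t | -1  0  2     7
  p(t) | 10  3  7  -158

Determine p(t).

p(t) = -t^3 + 4t^2 - 2t + 3

Using the Lagrange interpolation formula with nodes -1, 0, 2, 7:
  L_0(t) = t(t - 2)(t - 7) / -24
  L_1(t) = (t + 1)(t - 2)(t - 7) / 14
  L_2(t) = (t + 1)t(t - 7) / -30
  L_3(t) = (t + 1)t(t - 2) / 280
Then p(t) = 10·L_0(t) + 3·L_1(t) + 7·L_2(t) - 158·L_3(t).
Expanding and collecting terms gives p(t) = -t^3 + 4t^2 - 2t + 3.
Check: p(0) = 3. ✓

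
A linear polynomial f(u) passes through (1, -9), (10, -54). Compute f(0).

-4

Write f(u) = au + b. Substituting each data point gives a linear system:
  a + b = -9
  10a + b = -54
Solving the system yields a = -5, b = -4.
So f(u) = -5u - 4.
Then f(0) = -4.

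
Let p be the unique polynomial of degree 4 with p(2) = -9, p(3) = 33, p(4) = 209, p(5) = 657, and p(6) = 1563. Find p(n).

p(n) = 2n^4 - 5n^3 + 2n^2 - 3n - 3

Using the Lagrange interpolation formula with nodes 2, 3, 4, 5, 6:
  L_0(n) = (n - 3)(n - 4)(n - 5)(n - 6) / 24
  L_1(n) = (n - 2)(n - 4)(n - 5)(n - 6) / -6
  L_2(n) = (n - 2)(n - 3)(n - 5)(n - 6) / 4
  L_3(n) = (n - 2)(n - 3)(n - 4)(n - 6) / -6
  L_4(n) = (n - 2)(n - 3)(n - 4)(n - 5) / 24
Then p(n) = -9·L_0(n) + 33·L_1(n) + 209·L_2(n) + 657·L_3(n) + 1563·L_4(n).
Expanding and collecting terms gives p(n) = 2n^4 - 5n^3 + 2n^2 - 3n - 3.
Check: p(6) = 1563. ✓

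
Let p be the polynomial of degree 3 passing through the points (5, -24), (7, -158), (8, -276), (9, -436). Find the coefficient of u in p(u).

Write p(u) = au^3 + bu^2 + cu + d. Substituting each data point gives a linear system:
  125a + 25b + 5c + d = -24
  343a + 49b + 7c + d = -158
  512a + 64b + 8c + d = -276
  729a + 81b + 9c + d = -436
Solving the system yields a = -1, b = 3, c = 6, d = -4.
So p(u) = -u^3 + 3u^2 + 6u - 4.
The coefficient of u is 6.

6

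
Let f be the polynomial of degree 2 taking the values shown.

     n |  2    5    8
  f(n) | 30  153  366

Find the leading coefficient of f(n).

5

Write f(n) = an^2 + bn + c. Substituting each data point gives a linear system:
  4a + 2b + c = 30
  25a + 5b + c = 153
  64a + 8b + c = 366
Solving the system yields a = 5, b = 6, c = -2.
So f(n) = 5n² + 6n - 2.
The leading coefficient is 5.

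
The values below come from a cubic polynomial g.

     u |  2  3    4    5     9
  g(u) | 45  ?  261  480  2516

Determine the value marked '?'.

122

The 4 known points determine the degree-3 polynomial uniquely.
Write g(u) = au^3 + bu^2 + cu + d. Substituting each data point gives a linear system:
  8a + 4b + 2c + d = 45
  64a + 16b + 4c + d = 261
  125a + 25b + 5c + d = 480
  729a + 81b + 9c + d = 2516
Solving the system yields a = 3, b = 4, c = 0, d = 5.
So g(u) = 3u³ + 4u² + 5.
Then g(3) = 122.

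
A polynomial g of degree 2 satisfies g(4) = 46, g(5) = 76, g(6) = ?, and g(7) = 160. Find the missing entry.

On equispaced nodes a degree-2 polynomial has vanishing third forward difference, so
  - g(4) + 3·g(5) - 3·g(6) + g(7) = 0.
Substituting the known values and solving for g(6):
  -3·g(6) = -342
  g(6) = 114.

114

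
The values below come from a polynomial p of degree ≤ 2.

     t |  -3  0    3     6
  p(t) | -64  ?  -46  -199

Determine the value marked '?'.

On equispaced nodes a degree-2 polynomial has vanishing third forward difference, so
  - p(-3) + 3·p(0) - 3·p(3) + p(6) = 0.
Substituting the known values and solving for p(0):
  3·p(0) = -3
  p(0) = -1.

-1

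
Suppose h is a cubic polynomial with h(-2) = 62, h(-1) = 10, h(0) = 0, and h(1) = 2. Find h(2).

Forward differences of the values at u = -2, -1, 0, 1:
  h  : 62  10  0  2
  Δ  : -52  -10  2
  Δ^2: 42  12
  Δ^3: -30
The third differences are constant, confirming degree 3.
Interpolating (Newton forward form) and evaluating at u = 2 gives h(2) = -14.

-14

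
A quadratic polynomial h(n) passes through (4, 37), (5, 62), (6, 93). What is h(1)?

Write h(n) = an^2 + bn + c. Substituting each data point gives a linear system:
  16a + 4b + c = 37
  25a + 5b + c = 62
  36a + 6b + c = 93
Solving the system yields a = 3, b = -2, c = -3.
So h(n) = 3n^2 - 2n - 3.
Then h(1) = -2.

-2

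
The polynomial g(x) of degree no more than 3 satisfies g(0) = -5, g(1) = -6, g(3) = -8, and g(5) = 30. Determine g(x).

Write g(x) = ax^3 + bx^2 + cx + d. Substituting each data point gives a linear system:
  d = -5
  a + b + c + d = -6
  27a + 9b + 3c + d = -8
  125a + 25b + 5c + d = 30
Solving the system yields a = 1, b = -4, c = 2, d = -5.
So g(x) = x^3 - 4x^2 + 2x - 5.
Check: g(0) = -5. ✓

g(x) = x^3 - 4x^2 + 2x - 5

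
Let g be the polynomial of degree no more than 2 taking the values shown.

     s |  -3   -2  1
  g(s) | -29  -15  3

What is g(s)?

g(s) = -2s^2 + 4s + 1

Write g(s) = as^2 + bs + c. Substituting each data point gives a linear system:
  9a - 3b + c = -29
  4a - 2b + c = -15
  a + b + c = 3
Solving the system yields a = -2, b = 4, c = 1.
So g(s) = -2s^2 + 4s + 1.
Check: g(-3) = -29. ✓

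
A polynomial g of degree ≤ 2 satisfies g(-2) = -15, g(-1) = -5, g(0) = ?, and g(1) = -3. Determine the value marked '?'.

On equispaced nodes a degree-2 polynomial has vanishing third forward difference, so
  - g(-2) + 3·g(-1) - 3·g(0) + g(1) = 0.
Substituting the known values and solving for g(0):
  -3·g(0) = 3
  g(0) = -1.

-1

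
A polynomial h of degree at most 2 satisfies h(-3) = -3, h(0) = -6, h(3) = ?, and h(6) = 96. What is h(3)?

27

On equispaced nodes a degree-2 polynomial has vanishing third forward difference, so
  - h(-3) + 3·h(0) - 3·h(3) + h(6) = 0.
Substituting the known values and solving for h(3):
  -3·h(3) = -81
  h(3) = 27.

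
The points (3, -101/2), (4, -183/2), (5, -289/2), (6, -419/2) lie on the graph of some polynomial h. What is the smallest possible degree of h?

2

Forward differences of the values at n = 3, 4, 5, 6:
  h  : -101/2  -183/2  -289/2  -419/2
  Δ  : -41  -53  -65
  Δ^2: -12  -12
  Δ^3: 0
The second differences are constant (-12) and nonzero, while all higher differences vanish, so the minimal degree is 2.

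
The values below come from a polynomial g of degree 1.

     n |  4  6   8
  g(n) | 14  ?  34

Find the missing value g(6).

On equispaced nodes a degree-1 polynomial has vanishing second forward difference, so
  g(4) - 2·g(6) + g(8) = 0.
Substituting the known values and solving for g(6):
  -2·g(6) = -48
  g(6) = 24.

24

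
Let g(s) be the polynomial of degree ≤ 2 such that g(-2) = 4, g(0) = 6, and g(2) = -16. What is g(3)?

-36

Using the Lagrange interpolation formula with nodes -2, 0, 2:
  L_0(s) = s(s - 2) / 8
  L_1(s) = (s + 2)(s - 2) / -4
  L_2(s) = (s + 2)s / 8
Then g(s) = 4·L_0(s) + 6·L_1(s) - 16·L_2(s).
Expanding and collecting terms gives g(s) = -3s^2 - 5s + 6.
Evaluating at s = 3: g(3) = -36.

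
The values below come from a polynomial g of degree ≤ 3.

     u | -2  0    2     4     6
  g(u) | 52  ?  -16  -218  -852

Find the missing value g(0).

-6

On equispaced nodes a degree-3 polynomial has vanishing fourth forward difference, so
  g(-2) - 4·g(0) + 6·g(2) - 4·g(4) + g(6) = 0.
Substituting the known values and solving for g(0):
  -4·g(0) = 24
  g(0) = -6.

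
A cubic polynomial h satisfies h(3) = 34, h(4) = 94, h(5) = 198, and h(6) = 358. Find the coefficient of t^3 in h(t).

2

Write h(t) = at^3 + bt^2 + ct + d. Substituting each data point gives a linear system:
  27a + 9b + 3c + d = 34
  64a + 16b + 4c + d = 94
  125a + 25b + 5c + d = 198
  216a + 36b + 6c + d = 358
Solving the system yields a = 2, b = -2, c = 0, d = -2.
So h(t) = 2t³ - 2t² - 2.
The leading coefficient is 2.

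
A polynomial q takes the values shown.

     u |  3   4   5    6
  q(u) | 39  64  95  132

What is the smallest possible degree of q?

Forward differences of the values at u = 3, 4, 5, 6:
  q  : 39  64  95  132
  Δ  : 25  31  37
  Δ^2: 6  6
  Δ^3: 0
The second differences are constant (6) and nonzero, while all higher differences vanish, so the minimal degree is 2.

2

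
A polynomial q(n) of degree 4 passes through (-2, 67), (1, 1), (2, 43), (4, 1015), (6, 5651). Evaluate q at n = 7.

Using the Lagrange interpolation formula with nodes -2, 1, 2, 4, 6:
  L_0(n) = (n - 1)(n - 2)(n - 4)(n - 6) / 576
  L_1(n) = (n + 2)(n - 2)(n - 4)(n - 6) / -45
  L_2(n) = (n + 2)(n - 1)(n - 4)(n - 6) / 32
  L_3(n) = (n + 2)(n - 1)(n - 2)(n - 6) / -72
  L_4(n) = (n + 2)(n - 1)(n - 2)(n - 4) / 320
Then q(n) = 67·L_0(n) + 1·L_1(n) + 43·L_2(n) + 1015·L_3(n) + 5651·L_4(n).
Expanding and collecting terms gives q(n) = 5n^4 - 3n^3 - 6n^2 + 6n - 1.
Evaluating at n = 7: q(7) = 10723.

10723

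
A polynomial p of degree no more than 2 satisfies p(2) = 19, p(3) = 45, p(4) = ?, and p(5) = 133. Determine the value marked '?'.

83

On equispaced nodes a degree-2 polynomial has vanishing third forward difference, so
  - p(2) + 3·p(3) - 3·p(4) + p(5) = 0.
Substituting the known values and solving for p(4):
  -3·p(4) = -249
  p(4) = 83.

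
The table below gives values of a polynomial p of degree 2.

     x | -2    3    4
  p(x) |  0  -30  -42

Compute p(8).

-110

Write p(x) = ax^2 + bx + c. Substituting each data point gives a linear system:
  4a - 2b + c = 0
  9a + 3b + c = -30
  16a + 4b + c = -42
Solving the system yields a = -1, b = -5, c = -6.
So p(x) = -x^2 - 5x - 6.
Then p(8) = -110.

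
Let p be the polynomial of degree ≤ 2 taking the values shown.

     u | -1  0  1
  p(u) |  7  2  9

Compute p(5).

157

Using the Lagrange interpolation formula with nodes -1, 0, 1:
  L_0(u) = u(u - 1) / 2
  L_1(u) = (u + 1)(u - 1) / -1
  L_2(u) = (u + 1)u / 2
Then p(u) = 7·L_0(u) + 2·L_1(u) + 9·L_2(u).
Expanding and collecting terms gives p(u) = 6u^2 + u + 2.
Evaluating at u = 5: p(5) = 157.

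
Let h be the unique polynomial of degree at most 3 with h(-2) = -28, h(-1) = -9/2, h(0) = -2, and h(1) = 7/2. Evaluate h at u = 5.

Using the Lagrange interpolation formula with nodes -2, -1, 0, 1:
  L_0(u) = (u + 1)u(u - 1) / -6
  L_1(u) = (u + 2)u(u - 1) / 2
  L_2(u) = (u + 2)(u + 1)(u - 1) / -2
  L_3(u) = (u + 2)(u + 1)u / 6
Then h(u) = -28·L_0(u) - 9/2·L_1(u) - 2·L_2(u) + 7/2·L_3(u).
Expanding and collecting terms gives h(u) = 4u^3 + (3/2)u^2 - 2.
Evaluating at u = 5: h(5) = 1071/2.

1071/2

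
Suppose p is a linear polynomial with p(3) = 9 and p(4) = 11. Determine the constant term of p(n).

Write p(n) = an + b. Substituting each data point gives a linear system:
  3a + b = 9
  4a + b = 11
Solving the system yields a = 2, b = 3.
So p(n) = 2n + 3.
The constant term is 3.

3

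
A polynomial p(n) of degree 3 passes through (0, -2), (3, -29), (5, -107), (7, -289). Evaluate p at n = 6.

Using the Lagrange interpolation formula with nodes 0, 3, 5, 7:
  L_0(n) = (n - 3)(n - 5)(n - 7) / -105
  L_1(n) = n(n - 5)(n - 7) / 24
  L_2(n) = n(n - 3)(n - 7) / -20
  L_3(n) = n(n - 3)(n - 5) / 56
Then p(n) = -2·L_0(n) - 29·L_1(n) - 107·L_2(n) - 289·L_3(n).
Expanding and collecting terms gives p(n) = -n³ + 2n² - 6n - 2.
Evaluating at n = 6: p(6) = -182.

-182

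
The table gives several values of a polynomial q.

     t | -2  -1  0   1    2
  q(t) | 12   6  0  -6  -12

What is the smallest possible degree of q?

Forward differences of the values at t = -2, -1, 0, 1, 2:
  q  : 12  6  0  -6  -12
  Δ  : -6  -6  -6  -6
  Δ^2: 0  0  0
  Δ^3: 0  0
  Δ^4: 0
The first differences are constant (-6) and nonzero, while all higher differences vanish, so the minimal degree is 1.

1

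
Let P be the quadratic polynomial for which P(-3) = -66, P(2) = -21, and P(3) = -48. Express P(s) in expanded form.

P(s) = -6s^2 + 3s - 3

Write P(s) = as^2 + bs + c. Substituting each data point gives a linear system:
  9a - 3b + c = -66
  4a + 2b + c = -21
  9a + 3b + c = -48
Solving the system yields a = -6, b = 3, c = -3.
So P(s) = -6s^2 + 3s - 3.
Check: P(3) = -48. ✓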